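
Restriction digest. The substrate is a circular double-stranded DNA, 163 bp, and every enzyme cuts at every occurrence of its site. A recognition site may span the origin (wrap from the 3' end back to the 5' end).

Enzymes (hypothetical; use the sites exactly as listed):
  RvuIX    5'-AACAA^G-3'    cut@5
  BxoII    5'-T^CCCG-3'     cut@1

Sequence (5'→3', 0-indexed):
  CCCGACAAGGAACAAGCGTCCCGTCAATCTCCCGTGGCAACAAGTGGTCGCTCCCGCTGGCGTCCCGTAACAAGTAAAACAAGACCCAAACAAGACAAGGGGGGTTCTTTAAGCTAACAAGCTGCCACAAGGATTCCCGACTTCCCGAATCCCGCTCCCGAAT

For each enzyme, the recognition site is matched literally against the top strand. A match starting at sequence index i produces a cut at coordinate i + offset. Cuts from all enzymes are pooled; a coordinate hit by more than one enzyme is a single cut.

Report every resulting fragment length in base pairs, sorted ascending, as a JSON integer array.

Per-enzyme occurrences:
  RvuIX AACAAG/5: at [10, 38, 68, 77, 88, 115] ⇒ [15, 43, 73, 82, 93, 120]
  BxoII TCCCG/1: at [18, 29, 51, 62, 134, 142, 149, 155, 162] ⇒ [0, 19, 30, 52, 63, 135, 143, 150, 156]

Pooled cuts: [0, 15, 19, 30, 43, 52, 63, 73, 82, 93, 120, 135, 143, 150, 156]

Fragment lengths:
  0→15: 15 bp
  15→19: 4 bp
  19→30: 11 bp
  30→43: 13 bp
  43→52: 9 bp
  52→63: 11 bp
  63→73: 10 bp
  73→82: 9 bp
  82→93: 11 bp
  93→120: 27 bp
  120→135: 15 bp
  135→143: 8 bp
  143→150: 7 bp
  150→156: 6 bp
  156→0 (wrap): 163-156+0 = 7 bp

[4,6,7,7,8,9,9,10,11,11,11,13,15,15,27]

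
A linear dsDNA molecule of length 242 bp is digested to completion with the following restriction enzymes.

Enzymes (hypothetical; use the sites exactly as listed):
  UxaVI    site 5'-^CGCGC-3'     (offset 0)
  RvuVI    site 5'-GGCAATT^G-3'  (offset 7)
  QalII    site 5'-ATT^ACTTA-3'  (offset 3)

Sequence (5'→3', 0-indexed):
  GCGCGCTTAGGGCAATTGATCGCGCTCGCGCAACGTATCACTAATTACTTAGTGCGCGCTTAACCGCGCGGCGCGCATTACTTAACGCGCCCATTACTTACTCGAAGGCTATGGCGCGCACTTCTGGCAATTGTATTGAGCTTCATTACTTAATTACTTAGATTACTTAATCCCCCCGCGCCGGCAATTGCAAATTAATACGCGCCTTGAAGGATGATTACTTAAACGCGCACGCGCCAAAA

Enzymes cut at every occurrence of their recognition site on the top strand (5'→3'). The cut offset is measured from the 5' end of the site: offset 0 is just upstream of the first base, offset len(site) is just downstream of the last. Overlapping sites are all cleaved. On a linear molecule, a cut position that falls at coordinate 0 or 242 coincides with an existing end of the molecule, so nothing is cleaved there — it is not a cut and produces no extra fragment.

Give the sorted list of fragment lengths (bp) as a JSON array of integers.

Scan for sites:
  UxaVI CGCGC/0: at [1, 20, 26, 54, 64, 71, 85, 114, 176, 200, 226, 232] ⇒ [1, 20, 26, 54, 64, 71, 85, 114, 176, 200, 226, 232]
  RvuVI GGCAATTG/7: at [10, 125, 182] ⇒ [17, 132, 189]
  QalII ATTACTTA/3: at [43, 76, 92, 144, 152, 161, 216] ⇒ [46, 79, 95, 147, 155, 164, 219]

Pooled cuts: [1, 17, 20, 26, 46, 54, 64, 71, 79, 85, 95, 114, 132, 147, 155, 164, 176, 189, 200, 219, 226, 232]

Fragment lengths:
  [0,1): 1 bp
  [1,17): 16 bp
  [17,20): 3 bp
  [20,26): 6 bp
  [26,46): 20 bp
  [46,54): 8 bp
  [54,64): 10 bp
  [64,71): 7 bp
  [71,79): 8 bp
  [79,85): 6 bp
  [85,95): 10 bp
  [95,114): 19 bp
  [114,132): 18 bp
  [132,147): 15 bp
  [147,155): 8 bp
  [155,164): 9 bp
  [164,176): 12 bp
  [176,189): 13 bp
  [189,200): 11 bp
  [200,219): 19 bp
  [219,226): 7 bp
  [226,232): 6 bp
  [232,242): 10 bp

[1,3,6,6,6,7,7,8,8,8,9,10,10,10,11,12,13,15,16,18,19,19,20]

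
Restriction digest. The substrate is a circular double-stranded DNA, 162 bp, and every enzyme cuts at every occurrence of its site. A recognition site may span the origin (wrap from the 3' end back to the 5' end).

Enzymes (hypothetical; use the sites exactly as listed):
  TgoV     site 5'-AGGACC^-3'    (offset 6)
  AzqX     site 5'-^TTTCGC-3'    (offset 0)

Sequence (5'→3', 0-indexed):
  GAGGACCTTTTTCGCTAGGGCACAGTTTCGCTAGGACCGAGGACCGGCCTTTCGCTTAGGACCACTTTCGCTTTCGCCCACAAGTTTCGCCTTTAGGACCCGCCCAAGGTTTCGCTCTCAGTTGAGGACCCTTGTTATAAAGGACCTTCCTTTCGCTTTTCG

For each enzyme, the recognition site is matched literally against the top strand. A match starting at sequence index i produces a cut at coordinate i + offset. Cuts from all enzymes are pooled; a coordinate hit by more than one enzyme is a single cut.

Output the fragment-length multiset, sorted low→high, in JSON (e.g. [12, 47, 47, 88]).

[2,2,4,4,6,7,9,13,13,14,16,16,16,19,21]

Scan for sites:
  TgoV AGGACC/6: at [1, 32, 39, 57, 94, 124, 140] ⇒ [7, 38, 45, 63, 100, 130, 146]
  AzqX TTTCGC/0: at [9, 25, 49, 65, 71, 84, 109, 150] ⇒ [9, 25, 49, 65, 71, 84, 109, 150]

All cut coordinates (distinct, sorted): [7, 9, 25, 38, 45, 49, 63, 65, 71, 84, 100, 109, 130, 146, 150]

Fragment lengths:
  7→9: 2 bp
  9→25: 16 bp
  25→38: 13 bp
  38→45: 7 bp
  45→49: 4 bp
  49→63: 14 bp
  63→65: 2 bp
  65→71: 6 bp
  71→84: 13 bp
  84→100: 16 bp
  100→109: 9 bp
  109→130: 21 bp
  130→146: 16 bp
  146→150: 4 bp
  150→7 (wrap): 162-150+7 = 19 bp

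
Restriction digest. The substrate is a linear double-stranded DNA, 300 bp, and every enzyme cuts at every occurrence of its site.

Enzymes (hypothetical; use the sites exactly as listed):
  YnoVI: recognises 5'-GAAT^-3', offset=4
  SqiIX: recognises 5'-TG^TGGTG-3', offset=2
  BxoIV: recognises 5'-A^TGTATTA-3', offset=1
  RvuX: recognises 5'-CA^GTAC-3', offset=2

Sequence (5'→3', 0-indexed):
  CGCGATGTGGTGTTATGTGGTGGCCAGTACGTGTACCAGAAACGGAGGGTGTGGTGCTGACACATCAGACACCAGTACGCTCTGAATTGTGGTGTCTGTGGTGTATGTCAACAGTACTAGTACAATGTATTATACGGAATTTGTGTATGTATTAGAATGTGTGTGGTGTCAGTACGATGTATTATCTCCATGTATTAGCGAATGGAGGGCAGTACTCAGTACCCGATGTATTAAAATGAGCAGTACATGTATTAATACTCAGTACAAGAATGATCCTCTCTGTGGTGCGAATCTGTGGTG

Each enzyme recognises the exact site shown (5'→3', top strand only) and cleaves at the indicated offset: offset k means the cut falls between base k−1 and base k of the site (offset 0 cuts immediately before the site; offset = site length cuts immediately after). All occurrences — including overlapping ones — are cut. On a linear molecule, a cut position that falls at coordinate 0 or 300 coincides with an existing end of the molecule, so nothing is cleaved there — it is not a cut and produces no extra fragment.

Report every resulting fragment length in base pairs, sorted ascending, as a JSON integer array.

[2,3,5,5,5,6,7,7,7,8,8,8,9,9,10,10,10,11,11,12,13,13,13,14,15,15,16,23,25]

Per-enzyme occurrences:
  YnoVI GAAT/4: at [83, 136, 154, 199, 267, 288] ⇒ [87, 140, 158, 203, 271, 292]
  SqiIX TGTGGTG/2: at [5, 15, 49, 87, 96, 161, 280, 293] ⇒ [7, 17, 51, 89, 98, 163, 282, 295]
  BxoIV ATGTATTA/1: at [124, 146, 176, 189, 225, 246] ⇒ [125, 147, 177, 190, 226, 247]
  RvuX CAGTAC/2: at [24, 72, 111, 169, 209, 216, 240, 259] ⇒ [26, 74, 113, 171, 211, 218, 242, 261]

All cut coordinates (distinct, sorted): [7, 17, 26, 51, 74, 87, 89, 98, 113, 125, 140, 147, 158, 163, 171, 177, 190, 203, 211, 218, 226, 242, 247, 261, 271, 282, 292, 295]

Fragments:
  [0,7): 7 bp
  [7,17): 10 bp
  [17,26): 9 bp
  [26,51): 25 bp
  [51,74): 23 bp
  [74,87): 13 bp
  [87,89): 2 bp
  [89,98): 9 bp
  [98,113): 15 bp
  [113,125): 12 bp
  [125,140): 15 bp
  [140,147): 7 bp
  [147,158): 11 bp
  [158,163): 5 bp
  [163,171): 8 bp
  [171,177): 6 bp
  [177,190): 13 bp
  [190,203): 13 bp
  [203,211): 8 bp
  [211,218): 7 bp
  [218,226): 8 bp
  [226,242): 16 bp
  [242,247): 5 bp
  [247,261): 14 bp
  [261,271): 10 bp
  [271,282): 11 bp
  [282,292): 10 bp
  [292,295): 3 bp
  [295,300): 5 bp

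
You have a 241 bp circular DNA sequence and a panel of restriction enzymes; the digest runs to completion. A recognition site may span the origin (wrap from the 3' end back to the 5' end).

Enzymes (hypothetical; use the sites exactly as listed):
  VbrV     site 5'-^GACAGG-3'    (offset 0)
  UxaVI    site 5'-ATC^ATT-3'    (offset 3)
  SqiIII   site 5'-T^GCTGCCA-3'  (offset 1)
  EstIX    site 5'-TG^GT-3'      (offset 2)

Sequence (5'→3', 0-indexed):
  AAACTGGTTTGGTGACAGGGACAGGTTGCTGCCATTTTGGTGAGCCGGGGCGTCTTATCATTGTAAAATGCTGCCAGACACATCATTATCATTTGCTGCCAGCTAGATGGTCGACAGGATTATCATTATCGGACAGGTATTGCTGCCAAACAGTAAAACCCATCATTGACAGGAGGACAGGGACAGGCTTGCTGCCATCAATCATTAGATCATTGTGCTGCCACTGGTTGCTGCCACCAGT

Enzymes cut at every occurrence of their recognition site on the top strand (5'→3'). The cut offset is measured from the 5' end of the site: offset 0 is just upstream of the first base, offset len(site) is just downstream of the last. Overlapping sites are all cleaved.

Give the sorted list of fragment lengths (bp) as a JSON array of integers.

[2,3,3,3,4,5,5,6,6,6,7,8,8,8,9,10,10,10,12,12,13,15,15,18,20,23]

Scan for sites:
  VbrV (GACAGG, off=0): starts [13, 19, 112, 131, 167, 175, 181] → cuts [13, 19, 112, 131, 167, 175, 181]
  UxaVI (ATCATT, off=3): starts [56, 81, 87, 121, 161, 200, 208] → cuts [59, 84, 90, 124, 164, 203, 211]
  SqiIII (TGCTGCCA, off=1): starts [26, 68, 93, 140, 189, 215, 228] → cuts [27, 69, 94, 141, 190, 216, 229]
  EstIX (TGGT, off=2): starts [4, 9, 37, 107, 224] → cuts [6, 11, 39, 109, 226]

Pooled cuts: [6, 11, 13, 19, 27, 39, 59, 69, 84, 90, 94, 109, 112, 124, 131, 141, 164, 167, 175, 181, 190, 203, 211, 216, 226, 229]

Fragment lengths:
  6→11: 5 bp
  11→13: 2 bp
  13→19: 6 bp
  19→27: 8 bp
  27→39: 12 bp
  39→59: 20 bp
  59→69: 10 bp
  69→84: 15 bp
  84→90: 6 bp
  90→94: 4 bp
  94→109: 15 bp
  109→112: 3 bp
  112→124: 12 bp
  124→131: 7 bp
  131→141: 10 bp
  141→164: 23 bp
  164→167: 3 bp
  167→175: 8 bp
  175→181: 6 bp
  181→190: 9 bp
  190→203: 13 bp
  203→211: 8 bp
  211→216: 5 bp
  216→226: 10 bp
  226→229: 3 bp
  229→6 (wrap): 241-229+6 = 18 bp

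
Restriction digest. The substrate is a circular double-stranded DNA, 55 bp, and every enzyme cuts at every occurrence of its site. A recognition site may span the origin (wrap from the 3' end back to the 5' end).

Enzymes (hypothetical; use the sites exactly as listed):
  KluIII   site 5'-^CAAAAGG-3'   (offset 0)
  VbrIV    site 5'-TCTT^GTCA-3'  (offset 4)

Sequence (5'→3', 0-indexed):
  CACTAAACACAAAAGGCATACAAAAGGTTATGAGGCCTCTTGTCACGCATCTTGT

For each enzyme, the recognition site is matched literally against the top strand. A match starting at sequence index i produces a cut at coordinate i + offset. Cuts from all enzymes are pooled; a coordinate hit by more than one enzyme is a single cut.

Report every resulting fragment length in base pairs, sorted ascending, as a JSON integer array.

Scan for sites:
  KluIII (CAAAAGG, off=0): starts [9, 20] → cuts [9, 20]
  VbrIV (TCTTGTCA, off=4): starts [37, 49] → cuts [41, 53]

All cut coordinates (distinct, sorted): [9, 20, 41, 53]

Fragment lengths:
  9→20: 11 bp
  20→41: 21 bp
  41→53: 12 bp
  53→9 (wrap): 55-53+9 = 11 bp

[11,11,12,21]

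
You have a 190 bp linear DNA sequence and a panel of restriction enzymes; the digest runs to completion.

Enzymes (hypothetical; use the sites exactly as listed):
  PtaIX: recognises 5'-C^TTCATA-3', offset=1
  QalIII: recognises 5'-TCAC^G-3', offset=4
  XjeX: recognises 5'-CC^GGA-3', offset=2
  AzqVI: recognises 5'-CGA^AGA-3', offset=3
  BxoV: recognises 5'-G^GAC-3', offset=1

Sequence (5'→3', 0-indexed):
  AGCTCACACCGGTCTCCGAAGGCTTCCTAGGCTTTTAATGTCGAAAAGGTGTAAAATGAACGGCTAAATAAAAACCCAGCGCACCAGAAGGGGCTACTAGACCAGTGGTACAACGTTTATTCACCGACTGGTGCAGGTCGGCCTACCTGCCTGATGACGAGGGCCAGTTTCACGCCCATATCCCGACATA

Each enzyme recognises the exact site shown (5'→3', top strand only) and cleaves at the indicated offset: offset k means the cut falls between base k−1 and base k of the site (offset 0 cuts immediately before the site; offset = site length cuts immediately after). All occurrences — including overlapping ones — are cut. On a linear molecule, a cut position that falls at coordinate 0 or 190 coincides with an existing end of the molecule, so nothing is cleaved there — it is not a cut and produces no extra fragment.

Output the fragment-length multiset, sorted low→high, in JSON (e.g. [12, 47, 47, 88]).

[17,173]

Per-enzyme occurrences:
  PtaIX (CTTCATA, off=1): no sites
  QalIII TCACG/4: at [169] ⇒ [173]
  XjeX (CCGGA, off=2): no sites
  AzqVI (CGAAGA, off=3): no sites
  BxoV (GGAC, off=1): no sites

All cut coordinates (distinct, sorted): [173]

Fragments:
  [0,173): 173 bp
  [173,190): 17 bp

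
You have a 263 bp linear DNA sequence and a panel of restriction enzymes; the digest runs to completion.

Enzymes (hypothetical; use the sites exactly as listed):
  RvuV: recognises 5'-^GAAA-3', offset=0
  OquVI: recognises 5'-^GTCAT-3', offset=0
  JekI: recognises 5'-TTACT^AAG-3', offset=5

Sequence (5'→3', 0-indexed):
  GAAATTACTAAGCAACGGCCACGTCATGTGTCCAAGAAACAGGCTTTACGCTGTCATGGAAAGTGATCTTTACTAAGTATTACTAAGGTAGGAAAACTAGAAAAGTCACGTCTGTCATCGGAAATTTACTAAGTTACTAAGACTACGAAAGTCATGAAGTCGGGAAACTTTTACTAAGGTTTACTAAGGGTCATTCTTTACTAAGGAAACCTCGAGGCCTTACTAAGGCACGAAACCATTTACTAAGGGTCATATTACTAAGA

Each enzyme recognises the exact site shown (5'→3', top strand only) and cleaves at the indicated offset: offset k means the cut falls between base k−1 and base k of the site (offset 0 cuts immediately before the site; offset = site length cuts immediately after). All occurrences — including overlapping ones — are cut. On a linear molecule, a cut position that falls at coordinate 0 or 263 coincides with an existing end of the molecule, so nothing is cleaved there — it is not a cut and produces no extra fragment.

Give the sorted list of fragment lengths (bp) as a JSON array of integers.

Site scan:
  RvuV (GAAA, off=0): starts [0, 35, 58, 91, 99, 120, 146, 163, 205, 231] → cuts [35, 58, 91, 99, 120, 146, 163, 205, 231] (position 0 is a terminus of the linear molecule — no cut)
  OquVI (GTCAT, off=0): starts [22, 52, 113, 150, 189, 248] → cuts [22, 52, 113, 150, 189, 248]
  JekI (TTACTAAG, off=5): starts [4, 69, 79, 125, 133, 170, 180, 197, 219, 239, 254] → cuts [9, 74, 84, 130, 138, 175, 185, 202, 224, 244, 259]

All cut coordinates (distinct, sorted): [9, 22, 35, 52, 58, 74, 84, 91, 99, 113, 120, 130, 138, 146, 150, 163, 175, 185, 189, 202, 205, 224, 231, 244, 248, 259]

Fragments:
  [0,9): 9 bp
  [9,22): 13 bp
  [22,35): 13 bp
  [35,52): 17 bp
  [52,58): 6 bp
  [58,74): 16 bp
  [74,84): 10 bp
  [84,91): 7 bp
  [91,99): 8 bp
  [99,113): 14 bp
  [113,120): 7 bp
  [120,130): 10 bp
  [130,138): 8 bp
  [138,146): 8 bp
  [146,150): 4 bp
  [150,163): 13 bp
  [163,175): 12 bp
  [175,185): 10 bp
  [185,189): 4 bp
  [189,202): 13 bp
  [202,205): 3 bp
  [205,224): 19 bp
  [224,231): 7 bp
  [231,244): 13 bp
  [244,248): 4 bp
  [248,259): 11 bp
  [259,263): 4 bp

[3,4,4,4,4,6,7,7,7,8,8,8,9,10,10,10,11,12,13,13,13,13,13,14,16,17,19]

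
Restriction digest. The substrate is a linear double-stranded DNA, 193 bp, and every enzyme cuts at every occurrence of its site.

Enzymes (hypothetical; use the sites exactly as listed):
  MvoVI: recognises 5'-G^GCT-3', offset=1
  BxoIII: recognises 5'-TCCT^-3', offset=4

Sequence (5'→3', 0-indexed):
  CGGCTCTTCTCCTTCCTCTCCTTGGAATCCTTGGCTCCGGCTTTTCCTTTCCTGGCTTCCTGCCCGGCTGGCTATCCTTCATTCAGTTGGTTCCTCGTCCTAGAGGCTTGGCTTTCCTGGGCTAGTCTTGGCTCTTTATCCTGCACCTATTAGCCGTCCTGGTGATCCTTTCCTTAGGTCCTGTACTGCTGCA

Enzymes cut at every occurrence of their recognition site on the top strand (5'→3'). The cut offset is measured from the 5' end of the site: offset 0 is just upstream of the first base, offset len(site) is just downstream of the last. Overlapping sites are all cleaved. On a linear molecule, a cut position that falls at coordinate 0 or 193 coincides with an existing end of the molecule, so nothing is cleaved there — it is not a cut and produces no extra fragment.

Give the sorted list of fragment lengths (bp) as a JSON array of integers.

[1,2,2,2,4,4,4,5,5,5,5,5,6,6,7,8,8,8,9,9,9,10,11,11,12,17,18]

Scan for sites:
  MvoVI (GGCT, off=1): starts [1, 32, 38, 53, 65, 69, 104, 109, 119, 129] → cuts [2, 33, 39, 54, 66, 70, 105, 110, 120, 130]
  BxoIII (TCCT, off=4): starts [9, 13, 18, 27, 44, 49, 57, 74, 91, 97, 114, 138, 156, 165, 170, 178] → cuts [13, 17, 22, 31, 48, 53, 61, 78, 95, 101, 118, 142, 160, 169, 174, 182]

Pooled cuts: [2, 13, 17, 22, 31, 33, 39, 48, 53, 54, 61, 66, 70, 78, 95, 101, 105, 110, 118, 120, 130, 142, 160, 169, 174, 182]

Fragments:
  [0,2): 2 bp
  [2,13): 11 bp
  [13,17): 4 bp
  [17,22): 5 bp
  [22,31): 9 bp
  [31,33): 2 bp
  [33,39): 6 bp
  [39,48): 9 bp
  [48,53): 5 bp
  [53,54): 1 bp
  [54,61): 7 bp
  [61,66): 5 bp
  [66,70): 4 bp
  [70,78): 8 bp
  [78,95): 17 bp
  [95,101): 6 bp
  [101,105): 4 bp
  [105,110): 5 bp
  [110,118): 8 bp
  [118,120): 2 bp
  [120,130): 10 bp
  [130,142): 12 bp
  [142,160): 18 bp
  [160,169): 9 bp
  [169,174): 5 bp
  [174,182): 8 bp
  [182,193): 11 bp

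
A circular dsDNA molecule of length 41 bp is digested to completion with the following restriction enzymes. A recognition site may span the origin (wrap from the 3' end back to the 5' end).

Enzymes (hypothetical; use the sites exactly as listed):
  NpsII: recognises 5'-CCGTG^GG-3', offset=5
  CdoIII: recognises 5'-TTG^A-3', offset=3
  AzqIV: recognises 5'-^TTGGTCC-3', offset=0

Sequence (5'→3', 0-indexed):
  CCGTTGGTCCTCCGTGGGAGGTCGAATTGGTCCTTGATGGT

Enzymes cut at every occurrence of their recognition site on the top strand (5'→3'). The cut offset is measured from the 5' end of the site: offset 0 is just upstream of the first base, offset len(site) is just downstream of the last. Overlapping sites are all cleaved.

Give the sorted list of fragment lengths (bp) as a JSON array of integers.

Scan for sites:
  NpsII CCGTGGG/5: at [11] ⇒ [16]
  CdoIII TTGA/3: at [33] ⇒ [36]
  AzqIV TTGGTCC/0: at [3, 26] ⇒ [3, 26]

All cut coordinates (distinct, sorted): [3, 16, 26, 36]

Fragment lengths:
  3→16: 13 bp
  16→26: 10 bp
  26→36: 10 bp
  36→3 (wrap): 41-36+3 = 8 bp

[8,10,10,13]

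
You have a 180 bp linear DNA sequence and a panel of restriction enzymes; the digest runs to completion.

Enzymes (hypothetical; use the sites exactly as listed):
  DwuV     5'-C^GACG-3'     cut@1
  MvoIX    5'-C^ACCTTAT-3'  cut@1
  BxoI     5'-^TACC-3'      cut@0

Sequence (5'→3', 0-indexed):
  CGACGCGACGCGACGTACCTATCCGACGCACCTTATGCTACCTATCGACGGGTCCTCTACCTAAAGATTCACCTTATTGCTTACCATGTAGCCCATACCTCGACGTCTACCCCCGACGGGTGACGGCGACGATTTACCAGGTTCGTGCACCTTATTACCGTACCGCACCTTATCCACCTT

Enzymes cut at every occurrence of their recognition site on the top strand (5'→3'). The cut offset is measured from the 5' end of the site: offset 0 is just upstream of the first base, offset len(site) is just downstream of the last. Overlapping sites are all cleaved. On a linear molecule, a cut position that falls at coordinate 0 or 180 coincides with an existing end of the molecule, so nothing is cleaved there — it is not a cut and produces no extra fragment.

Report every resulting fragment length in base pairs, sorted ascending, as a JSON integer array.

[1,4,5,5,5,5,6,6,6,7,7,7,8,9,9,11,11,13,13,14,14,14]

Scan for sites:
  DwuV (CGACG, off=1): starts [0, 5, 10, 23, 45, 100, 113, 126] → cuts [1, 6, 11, 24, 46, 101, 114, 127]
  MvoIX (CACCTTAT, off=1): starts [28, 69, 147, 165] → cuts [29, 70, 148, 166]
  BxoI (TACC, off=0): starts [15, 38, 57, 81, 95, 107, 134, 155, 160] → cuts [15, 38, 57, 81, 95, 107, 134, 155, 160]

All cut coordinates (distinct, sorted): [1, 6, 11, 15, 24, 29, 38, 46, 57, 70, 81, 95, 101, 107, 114, 127, 134, 148, 155, 160, 166]

Fragments:
  [0,1): 1 bp
  [1,6): 5 bp
  [6,11): 5 bp
  [11,15): 4 bp
  [15,24): 9 bp
  [24,29): 5 bp
  [29,38): 9 bp
  [38,46): 8 bp
  [46,57): 11 bp
  [57,70): 13 bp
  [70,81): 11 bp
  [81,95): 14 bp
  [95,101): 6 bp
  [101,107): 6 bp
  [107,114): 7 bp
  [114,127): 13 bp
  [127,134): 7 bp
  [134,148): 14 bp
  [148,155): 7 bp
  [155,160): 5 bp
  [160,166): 6 bp
  [166,180): 14 bp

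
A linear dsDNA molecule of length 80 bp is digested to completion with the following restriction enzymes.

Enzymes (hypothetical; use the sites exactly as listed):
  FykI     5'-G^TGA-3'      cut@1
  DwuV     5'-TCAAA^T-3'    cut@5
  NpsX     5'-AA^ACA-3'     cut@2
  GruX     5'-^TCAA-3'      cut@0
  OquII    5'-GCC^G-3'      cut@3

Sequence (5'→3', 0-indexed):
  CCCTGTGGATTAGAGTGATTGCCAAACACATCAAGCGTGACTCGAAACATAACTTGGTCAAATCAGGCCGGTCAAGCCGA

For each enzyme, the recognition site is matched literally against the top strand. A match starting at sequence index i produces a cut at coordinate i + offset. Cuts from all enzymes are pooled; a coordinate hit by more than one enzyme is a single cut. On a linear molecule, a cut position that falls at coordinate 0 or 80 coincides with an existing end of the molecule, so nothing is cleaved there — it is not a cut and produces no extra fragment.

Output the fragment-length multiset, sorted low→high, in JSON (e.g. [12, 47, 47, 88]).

Per-enzyme occurrences:
  FykI (GTGA, off=1): starts [14, 36] → cuts [15, 37]
  DwuV (TCAAAT, off=5): starts [57] → cuts [62]
  NpsX (AAACA, off=2): starts [23, 44] → cuts [25, 46]
  GruX (TCAA, off=0): starts [30, 57, 71] → cuts [30, 57, 71]
  OquII (GCCG, off=3): starts [66, 75] → cuts [69, 78]

All cut coordinates (distinct, sorted): [15, 25, 30, 37, 46, 57, 62, 69, 71, 78]

Fragments:
  [0,15): 15 bp
  [15,25): 10 bp
  [25,30): 5 bp
  [30,37): 7 bp
  [37,46): 9 bp
  [46,57): 11 bp
  [57,62): 5 bp
  [62,69): 7 bp
  [69,71): 2 bp
  [71,78): 7 bp
  [78,80): 2 bp

[2,2,5,5,7,7,7,9,10,11,15]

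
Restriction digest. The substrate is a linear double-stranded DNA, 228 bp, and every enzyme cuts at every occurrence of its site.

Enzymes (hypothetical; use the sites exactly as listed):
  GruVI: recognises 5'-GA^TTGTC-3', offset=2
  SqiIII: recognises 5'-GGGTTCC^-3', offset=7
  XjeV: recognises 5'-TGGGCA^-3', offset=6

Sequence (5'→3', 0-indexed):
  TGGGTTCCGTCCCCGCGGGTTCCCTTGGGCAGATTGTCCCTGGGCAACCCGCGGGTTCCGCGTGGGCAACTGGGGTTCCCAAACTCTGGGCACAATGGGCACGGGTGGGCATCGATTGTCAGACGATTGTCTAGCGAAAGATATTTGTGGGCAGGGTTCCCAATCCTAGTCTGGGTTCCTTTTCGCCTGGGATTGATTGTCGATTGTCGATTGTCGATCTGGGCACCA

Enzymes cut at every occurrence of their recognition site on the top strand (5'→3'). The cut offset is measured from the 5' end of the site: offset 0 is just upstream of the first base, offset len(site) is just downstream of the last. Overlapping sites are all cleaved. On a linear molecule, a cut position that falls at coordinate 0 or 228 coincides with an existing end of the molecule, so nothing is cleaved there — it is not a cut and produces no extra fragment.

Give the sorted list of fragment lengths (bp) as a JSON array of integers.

Per-enzyme occurrences:
  GruVI GATTGTC/2: at [31, 113, 124, 194, 201, 208] ⇒ [33, 115, 126, 196, 203, 210]
  SqiIII GGGTTCC/7: at [1, 16, 52, 72, 153, 172] ⇒ [8, 23, 59, 79, 160, 179]
  XjeV TGGGCA/6: at [25, 40, 62, 86, 95, 105, 147, 219] ⇒ [31, 46, 68, 92, 101, 111, 153, 225]

All cut coordinates (distinct, sorted): [8, 23, 31, 33, 46, 59, 68, 79, 92, 101, 111, 115, 126, 153, 160, 179, 196, 203, 210, 225]

Fragments:
  [0,8): 8 bp
  [8,23): 15 bp
  [23,31): 8 bp
  [31,33): 2 bp
  [33,46): 13 bp
  [46,59): 13 bp
  [59,68): 9 bp
  [68,79): 11 bp
  [79,92): 13 bp
  [92,101): 9 bp
  [101,111): 10 bp
  [111,115): 4 bp
  [115,126): 11 bp
  [126,153): 27 bp
  [153,160): 7 bp
  [160,179): 19 bp
  [179,196): 17 bp
  [196,203): 7 bp
  [203,210): 7 bp
  [210,225): 15 bp
  [225,228): 3 bp

[2,3,4,7,7,7,8,8,9,9,10,11,11,13,13,13,15,15,17,19,27]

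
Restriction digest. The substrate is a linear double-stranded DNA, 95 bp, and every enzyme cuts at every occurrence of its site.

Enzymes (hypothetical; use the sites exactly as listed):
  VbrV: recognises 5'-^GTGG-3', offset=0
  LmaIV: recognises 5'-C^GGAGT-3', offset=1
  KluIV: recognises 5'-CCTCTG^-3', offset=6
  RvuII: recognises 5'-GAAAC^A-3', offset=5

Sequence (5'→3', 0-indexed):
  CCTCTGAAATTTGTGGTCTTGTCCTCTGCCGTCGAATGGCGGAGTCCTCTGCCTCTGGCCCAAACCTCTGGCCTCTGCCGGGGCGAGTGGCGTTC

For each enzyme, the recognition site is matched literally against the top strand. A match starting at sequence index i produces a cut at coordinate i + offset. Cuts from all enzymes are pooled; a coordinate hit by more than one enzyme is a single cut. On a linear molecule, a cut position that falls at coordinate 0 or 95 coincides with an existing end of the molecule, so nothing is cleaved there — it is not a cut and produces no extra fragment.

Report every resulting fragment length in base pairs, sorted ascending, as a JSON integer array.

Per-enzyme occurrences:
  VbrV (GTGG, off=0): starts [12, 86] → cuts [12, 86]
  LmaIV (CGGAGT, off=1): starts [39] → cuts [40]
  KluIV (CCTCTG, off=6): starts [0, 22, 45, 51, 64, 71] → cuts [6, 28, 51, 57, 70, 77]
  RvuII (GAAACA, off=5): no sites

All cut coordinates (distinct, sorted): [6, 12, 28, 40, 51, 57, 70, 77, 86]

Fragment lengths:
  [0,6): 6 bp
  [6,12): 6 bp
  [12,28): 16 bp
  [28,40): 12 bp
  [40,51): 11 bp
  [51,57): 6 bp
  [57,70): 13 bp
  [70,77): 7 bp
  [77,86): 9 bp
  [86,95): 9 bp

[6,6,6,7,9,9,11,12,13,16]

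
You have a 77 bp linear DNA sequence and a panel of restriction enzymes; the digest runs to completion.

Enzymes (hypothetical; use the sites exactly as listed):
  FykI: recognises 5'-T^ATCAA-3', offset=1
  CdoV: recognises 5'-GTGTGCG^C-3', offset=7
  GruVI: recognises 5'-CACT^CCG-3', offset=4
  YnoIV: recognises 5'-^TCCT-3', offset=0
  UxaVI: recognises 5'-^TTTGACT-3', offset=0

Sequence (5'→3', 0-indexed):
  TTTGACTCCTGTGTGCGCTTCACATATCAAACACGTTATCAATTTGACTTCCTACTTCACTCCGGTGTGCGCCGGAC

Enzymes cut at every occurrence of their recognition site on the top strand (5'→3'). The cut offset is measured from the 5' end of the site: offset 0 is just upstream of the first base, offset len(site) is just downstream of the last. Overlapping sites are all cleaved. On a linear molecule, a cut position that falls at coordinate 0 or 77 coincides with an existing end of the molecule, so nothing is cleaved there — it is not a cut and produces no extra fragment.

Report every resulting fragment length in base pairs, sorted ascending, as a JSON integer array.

Scan for sites:
  FykI TATCAA/1: at [24, 36] ⇒ [25, 37]
  CdoV GTGTGCGC/7: at [10, 64] ⇒ [17, 71]
  GruVI CACTCCG/4: at [57] ⇒ [61]
  YnoIV TCCT/0: at [6, 49] ⇒ [6, 49]
  UxaVI TTTGACT/0: at [0, 42] ⇒ [42] (position 0 is a terminus of the linear molecule — no cut)

Pooled cuts: [6, 17, 25, 37, 42, 49, 61, 71]

Fragments:
  [0,6): 6 bp
  [6,17): 11 bp
  [17,25): 8 bp
  [25,37): 12 bp
  [37,42): 5 bp
  [42,49): 7 bp
  [49,61): 12 bp
  [61,71): 10 bp
  [71,77): 6 bp

[5,6,6,7,8,10,11,12,12]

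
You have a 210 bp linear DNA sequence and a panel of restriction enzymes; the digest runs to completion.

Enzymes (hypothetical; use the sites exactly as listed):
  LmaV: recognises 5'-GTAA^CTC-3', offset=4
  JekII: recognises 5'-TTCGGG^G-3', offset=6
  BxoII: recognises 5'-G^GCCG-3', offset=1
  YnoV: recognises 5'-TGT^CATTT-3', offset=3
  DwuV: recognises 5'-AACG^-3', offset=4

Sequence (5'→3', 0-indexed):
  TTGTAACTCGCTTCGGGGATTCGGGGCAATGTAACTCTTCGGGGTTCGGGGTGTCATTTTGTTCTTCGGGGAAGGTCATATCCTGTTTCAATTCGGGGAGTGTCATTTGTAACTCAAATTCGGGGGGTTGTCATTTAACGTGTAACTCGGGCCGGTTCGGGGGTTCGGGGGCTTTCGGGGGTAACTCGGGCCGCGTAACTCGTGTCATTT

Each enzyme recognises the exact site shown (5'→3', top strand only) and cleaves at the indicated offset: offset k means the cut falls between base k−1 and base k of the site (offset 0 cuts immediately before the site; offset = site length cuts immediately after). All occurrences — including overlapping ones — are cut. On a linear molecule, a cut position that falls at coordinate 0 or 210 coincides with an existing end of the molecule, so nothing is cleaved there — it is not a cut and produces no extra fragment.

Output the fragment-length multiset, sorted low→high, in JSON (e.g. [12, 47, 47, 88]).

[4,5,5,5,5,5,6,6,7,7,7,8,8,9,9,9,9,9,10,11,11,12,16,27]

Site scan:
  LmaV (GTAACTC, off=4): starts [2, 30, 108, 141, 180, 194] → cuts [6, 34, 112, 145, 184, 198]
  JekII (TTCGGGG, off=6): starts [11, 19, 37, 44, 64, 91, 118, 155, 163, 173] → cuts [17, 25, 43, 50, 70, 97, 124, 161, 169, 179]
  BxoII (GGCCG, off=1): starts [149, 188] → cuts [150, 189]
  YnoV (TGTCATTT, off=3): starts [51, 100, 128, 202] → cuts [54, 103, 131, 205]
  DwuV (AACG, off=4): starts [136] → cuts [140]

Pooled cuts: [6, 17, 25, 34, 43, 50, 54, 70, 97, 103, 112, 124, 131, 140, 145, 150, 161, 169, 179, 184, 189, 198, 205]

Fragment lengths:
  [0,6): 6 bp
  [6,17): 11 bp
  [17,25): 8 bp
  [25,34): 9 bp
  [34,43): 9 bp
  [43,50): 7 bp
  [50,54): 4 bp
  [54,70): 16 bp
  [70,97): 27 bp
  [97,103): 6 bp
  [103,112): 9 bp
  [112,124): 12 bp
  [124,131): 7 bp
  [131,140): 9 bp
  [140,145): 5 bp
  [145,150): 5 bp
  [150,161): 11 bp
  [161,169): 8 bp
  [169,179): 10 bp
  [179,184): 5 bp
  [184,189): 5 bp
  [189,198): 9 bp
  [198,205): 7 bp
  [205,210): 5 bp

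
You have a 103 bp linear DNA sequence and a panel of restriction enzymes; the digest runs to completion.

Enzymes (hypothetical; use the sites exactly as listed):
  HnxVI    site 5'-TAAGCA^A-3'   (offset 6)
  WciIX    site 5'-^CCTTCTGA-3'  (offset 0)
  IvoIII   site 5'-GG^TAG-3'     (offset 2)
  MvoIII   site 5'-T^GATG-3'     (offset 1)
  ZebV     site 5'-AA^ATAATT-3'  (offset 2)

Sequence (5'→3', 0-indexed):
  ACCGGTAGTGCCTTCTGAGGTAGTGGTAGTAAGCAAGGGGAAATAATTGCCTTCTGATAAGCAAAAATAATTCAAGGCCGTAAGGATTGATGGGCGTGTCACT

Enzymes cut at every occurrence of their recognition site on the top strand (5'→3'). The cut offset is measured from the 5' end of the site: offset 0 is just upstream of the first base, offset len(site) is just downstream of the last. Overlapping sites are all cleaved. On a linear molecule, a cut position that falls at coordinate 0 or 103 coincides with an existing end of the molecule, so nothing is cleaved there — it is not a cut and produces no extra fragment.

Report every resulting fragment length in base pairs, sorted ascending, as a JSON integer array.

Site scan:
  HnxVI (TAAGCAA, off=6): starts [29, 57] → cuts [35, 63]
  WciIX (CCTTCTGA, off=0): starts [10, 49] → cuts [10, 49]
  IvoIII (GGTAG, off=2): starts [3, 18, 24] → cuts [5, 20, 26]
  MvoIII (TGATG, off=1): starts [87] → cuts [88]
  ZebV (AAATAATT, off=2): starts [40, 64] → cuts [42, 66]

Pooled cuts: [5, 10, 20, 26, 35, 42, 49, 63, 66, 88]

Fragment lengths:
  [0,5): 5 bp
  [5,10): 5 bp
  [10,20): 10 bp
  [20,26): 6 bp
  [26,35): 9 bp
  [35,42): 7 bp
  [42,49): 7 bp
  [49,63): 14 bp
  [63,66): 3 bp
  [66,88): 22 bp
  [88,103): 15 bp

[3,5,5,6,7,7,9,10,14,15,22]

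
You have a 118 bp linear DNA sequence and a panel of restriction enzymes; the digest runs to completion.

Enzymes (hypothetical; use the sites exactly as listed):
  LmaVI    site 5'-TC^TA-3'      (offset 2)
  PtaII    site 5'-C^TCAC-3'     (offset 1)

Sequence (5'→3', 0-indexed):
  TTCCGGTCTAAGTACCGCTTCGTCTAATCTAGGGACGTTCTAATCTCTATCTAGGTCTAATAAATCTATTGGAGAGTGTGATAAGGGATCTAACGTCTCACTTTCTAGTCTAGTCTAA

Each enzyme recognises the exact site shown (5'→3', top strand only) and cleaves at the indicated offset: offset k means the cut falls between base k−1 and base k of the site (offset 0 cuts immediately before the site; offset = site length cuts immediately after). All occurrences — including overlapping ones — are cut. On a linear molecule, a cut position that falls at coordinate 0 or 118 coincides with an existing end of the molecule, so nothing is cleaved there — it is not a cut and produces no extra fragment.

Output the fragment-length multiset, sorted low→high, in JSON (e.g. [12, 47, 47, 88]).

Per-enzyme occurrences:
  LmaVI TCTA/2: at [6, 22, 27, 38, 45, 49, 55, 64, 88, 103, 108, 113] ⇒ [8, 24, 29, 40, 47, 51, 57, 66, 90, 105, 110, 115]
  PtaII CTCAC/1: at [96] ⇒ [97]

All cut coordinates (distinct, sorted): [8, 24, 29, 40, 47, 51, 57, 66, 90, 97, 105, 110, 115]

Fragments:
  [0,8): 8 bp
  [8,24): 16 bp
  [24,29): 5 bp
  [29,40): 11 bp
  [40,47): 7 bp
  [47,51): 4 bp
  [51,57): 6 bp
  [57,66): 9 bp
  [66,90): 24 bp
  [90,97): 7 bp
  [97,105): 8 bp
  [105,110): 5 bp
  [110,115): 5 bp
  [115,118): 3 bp

[3,4,5,5,5,6,7,7,8,8,9,11,16,24]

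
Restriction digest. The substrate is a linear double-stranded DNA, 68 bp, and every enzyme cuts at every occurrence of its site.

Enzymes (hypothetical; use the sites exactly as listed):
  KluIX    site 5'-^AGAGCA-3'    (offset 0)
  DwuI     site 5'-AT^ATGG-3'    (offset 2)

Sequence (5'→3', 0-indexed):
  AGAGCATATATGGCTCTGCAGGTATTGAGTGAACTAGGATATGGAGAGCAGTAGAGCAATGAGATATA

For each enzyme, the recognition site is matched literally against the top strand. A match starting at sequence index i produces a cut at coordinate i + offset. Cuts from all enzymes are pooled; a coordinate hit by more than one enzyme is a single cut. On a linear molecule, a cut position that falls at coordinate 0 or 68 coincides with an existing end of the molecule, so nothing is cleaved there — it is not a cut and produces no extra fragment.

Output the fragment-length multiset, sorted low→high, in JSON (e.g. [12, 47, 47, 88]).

[4,8,9,16,31]

Per-enzyme occurrences:
  KluIX (AGAGCA, off=0): starts [0, 44, 52] → cuts [44, 52] (position 0 is a terminus of the linear molecule — no cut)
  DwuI (ATATGG, off=2): starts [7, 38] → cuts [9, 40]

Pooled cuts: [9, 40, 44, 52]

Fragments:
  [0,9): 9 bp
  [9,40): 31 bp
  [40,44): 4 bp
  [44,52): 8 bp
  [52,68): 16 bp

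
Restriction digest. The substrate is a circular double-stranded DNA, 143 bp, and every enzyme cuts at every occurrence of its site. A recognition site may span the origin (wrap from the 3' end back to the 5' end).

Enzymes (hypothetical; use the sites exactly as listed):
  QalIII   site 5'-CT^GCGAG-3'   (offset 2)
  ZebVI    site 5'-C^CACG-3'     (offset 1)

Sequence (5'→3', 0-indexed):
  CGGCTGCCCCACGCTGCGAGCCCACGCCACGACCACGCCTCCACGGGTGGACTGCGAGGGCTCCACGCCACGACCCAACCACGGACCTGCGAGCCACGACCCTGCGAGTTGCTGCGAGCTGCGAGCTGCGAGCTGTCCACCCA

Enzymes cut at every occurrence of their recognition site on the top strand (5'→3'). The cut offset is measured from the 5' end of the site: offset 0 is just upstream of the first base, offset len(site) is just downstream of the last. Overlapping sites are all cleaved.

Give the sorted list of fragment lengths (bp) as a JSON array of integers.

Scan for sites:
  QalIII CTGCGAG/2: at [13, 51, 86, 101, 111, 118, 125] ⇒ [15, 53, 88, 103, 113, 120, 127]
  ZebVI CCACG/1: at [8, 21, 26, 32, 40, 62, 67, 78, 93, 140] ⇒ [9, 22, 27, 33, 41, 63, 68, 79, 94, 141]

Pooled cuts: [9, 15, 22, 27, 33, 41, 53, 63, 68, 79, 88, 94, 103, 113, 120, 127, 141]

Fragment lengths:
  9→15: 6 bp
  15→22: 7 bp
  22→27: 5 bp
  27→33: 6 bp
  33→41: 8 bp
  41→53: 12 bp
  53→63: 10 bp
  63→68: 5 bp
  68→79: 11 bp
  79→88: 9 bp
  88→94: 6 bp
  94→103: 9 bp
  103→113: 10 bp
  113→120: 7 bp
  120→127: 7 bp
  127→141: 14 bp
  141→9 (wrap): 143-141+9 = 11 bp

[5,5,6,6,6,7,7,7,8,9,9,10,10,11,11,12,14]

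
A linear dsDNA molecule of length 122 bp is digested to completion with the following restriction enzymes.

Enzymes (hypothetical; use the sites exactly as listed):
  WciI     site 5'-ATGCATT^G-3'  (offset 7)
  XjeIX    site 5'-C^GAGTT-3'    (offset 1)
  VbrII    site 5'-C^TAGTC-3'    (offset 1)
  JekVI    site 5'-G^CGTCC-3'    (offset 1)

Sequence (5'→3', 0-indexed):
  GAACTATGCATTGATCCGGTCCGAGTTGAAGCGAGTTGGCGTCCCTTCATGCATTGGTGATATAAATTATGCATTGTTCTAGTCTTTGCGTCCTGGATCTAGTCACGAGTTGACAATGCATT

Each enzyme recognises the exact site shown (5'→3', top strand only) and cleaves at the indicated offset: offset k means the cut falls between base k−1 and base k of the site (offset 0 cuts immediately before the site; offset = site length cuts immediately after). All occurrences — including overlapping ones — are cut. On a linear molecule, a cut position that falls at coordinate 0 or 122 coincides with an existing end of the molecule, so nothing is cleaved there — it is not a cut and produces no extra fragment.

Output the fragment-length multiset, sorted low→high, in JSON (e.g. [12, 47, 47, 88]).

Scan for sites:
  WciI (ATGCATTG, off=7): starts [5, 48, 68] → cuts [12, 55, 75]
  XjeIX (CGAGTT, off=1): starts [21, 31, 105] → cuts [22, 32, 106]
  VbrII (CTAGTC, off=1): starts [78, 98] → cuts [79, 99]
  JekVI (GCGTCC, off=1): starts [38, 87] → cuts [39, 88]

Pooled cuts: [12, 22, 32, 39, 55, 75, 79, 88, 99, 106]

Fragment lengths:
  [0,12): 12 bp
  [12,22): 10 bp
  [22,32): 10 bp
  [32,39): 7 bp
  [39,55): 16 bp
  [55,75): 20 bp
  [75,79): 4 bp
  [79,88): 9 bp
  [88,99): 11 bp
  [99,106): 7 bp
  [106,122): 16 bp

[4,7,7,9,10,10,11,12,16,16,20]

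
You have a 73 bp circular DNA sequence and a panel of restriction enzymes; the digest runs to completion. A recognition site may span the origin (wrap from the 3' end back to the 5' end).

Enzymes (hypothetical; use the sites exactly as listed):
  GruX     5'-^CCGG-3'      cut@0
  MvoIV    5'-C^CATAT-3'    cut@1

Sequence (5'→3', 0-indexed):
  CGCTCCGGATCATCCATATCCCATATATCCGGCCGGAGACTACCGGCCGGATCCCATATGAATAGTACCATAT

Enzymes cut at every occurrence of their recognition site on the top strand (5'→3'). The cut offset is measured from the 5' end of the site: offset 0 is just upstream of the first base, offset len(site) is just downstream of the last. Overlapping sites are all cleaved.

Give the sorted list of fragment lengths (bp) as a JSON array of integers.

Per-enzyme occurrences:
  GruX (CCGG, off=0): starts [4, 28, 32, 42, 46] → cuts [4, 28, 32, 42, 46]
  MvoIV (CCATAT, off=1): starts [13, 20, 53, 67] → cuts [14, 21, 54, 68]

Pooled cuts: [4, 14, 21, 28, 32, 42, 46, 54, 68]

Fragment lengths:
  4→14: 10 bp
  14→21: 7 bp
  21→28: 7 bp
  28→32: 4 bp
  32→42: 10 bp
  42→46: 4 bp
  46→54: 8 bp
  54→68: 14 bp
  68→4 (wrap): 73-68+4 = 9 bp

[4,4,7,7,8,9,10,10,14]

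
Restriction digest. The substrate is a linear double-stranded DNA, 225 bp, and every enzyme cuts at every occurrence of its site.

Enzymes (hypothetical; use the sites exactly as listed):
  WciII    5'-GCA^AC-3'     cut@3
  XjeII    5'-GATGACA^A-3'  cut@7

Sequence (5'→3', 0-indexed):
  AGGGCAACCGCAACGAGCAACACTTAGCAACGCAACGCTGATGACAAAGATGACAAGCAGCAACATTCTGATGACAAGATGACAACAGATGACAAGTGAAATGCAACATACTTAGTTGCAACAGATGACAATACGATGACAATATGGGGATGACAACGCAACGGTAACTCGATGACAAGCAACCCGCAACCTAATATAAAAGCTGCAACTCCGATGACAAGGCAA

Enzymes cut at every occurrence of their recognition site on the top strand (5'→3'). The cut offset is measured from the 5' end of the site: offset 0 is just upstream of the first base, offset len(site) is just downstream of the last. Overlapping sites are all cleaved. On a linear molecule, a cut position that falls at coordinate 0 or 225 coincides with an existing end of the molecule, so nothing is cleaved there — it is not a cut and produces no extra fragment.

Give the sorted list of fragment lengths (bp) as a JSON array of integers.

[4,5,5,6,6,6,7,7,7,8,9,10,10,10,11,11,12,12,14,14,15,17,19]

Scan for sites:
  WciII (GCAAC, off=3): starts [3, 9, 16, 26, 31, 59, 102, 117, 157, 178, 185, 204] → cuts [6, 12, 19, 29, 34, 62, 105, 120, 160, 181, 188, 207]
  XjeII (GATGACAA, off=7): starts [39, 48, 69, 77, 87, 123, 134, 148, 170, 212] → cuts [46, 55, 76, 84, 94, 130, 141, 155, 177, 219]

All cut coordinates (distinct, sorted): [6, 12, 19, 29, 34, 46, 55, 62, 76, 84, 94, 105, 120, 130, 141, 155, 160, 177, 181, 188, 207, 219]

Fragments:
  [0,6): 6 bp
  [6,12): 6 bp
  [12,19): 7 bp
  [19,29): 10 bp
  [29,34): 5 bp
  [34,46): 12 bp
  [46,55): 9 bp
  [55,62): 7 bp
  [62,76): 14 bp
  [76,84): 8 bp
  [84,94): 10 bp
  [94,105): 11 bp
  [105,120): 15 bp
  [120,130): 10 bp
  [130,141): 11 bp
  [141,155): 14 bp
  [155,160): 5 bp
  [160,177): 17 bp
  [177,181): 4 bp
  [181,188): 7 bp
  [188,207): 19 bp
  [207,219): 12 bp
  [219,225): 6 bp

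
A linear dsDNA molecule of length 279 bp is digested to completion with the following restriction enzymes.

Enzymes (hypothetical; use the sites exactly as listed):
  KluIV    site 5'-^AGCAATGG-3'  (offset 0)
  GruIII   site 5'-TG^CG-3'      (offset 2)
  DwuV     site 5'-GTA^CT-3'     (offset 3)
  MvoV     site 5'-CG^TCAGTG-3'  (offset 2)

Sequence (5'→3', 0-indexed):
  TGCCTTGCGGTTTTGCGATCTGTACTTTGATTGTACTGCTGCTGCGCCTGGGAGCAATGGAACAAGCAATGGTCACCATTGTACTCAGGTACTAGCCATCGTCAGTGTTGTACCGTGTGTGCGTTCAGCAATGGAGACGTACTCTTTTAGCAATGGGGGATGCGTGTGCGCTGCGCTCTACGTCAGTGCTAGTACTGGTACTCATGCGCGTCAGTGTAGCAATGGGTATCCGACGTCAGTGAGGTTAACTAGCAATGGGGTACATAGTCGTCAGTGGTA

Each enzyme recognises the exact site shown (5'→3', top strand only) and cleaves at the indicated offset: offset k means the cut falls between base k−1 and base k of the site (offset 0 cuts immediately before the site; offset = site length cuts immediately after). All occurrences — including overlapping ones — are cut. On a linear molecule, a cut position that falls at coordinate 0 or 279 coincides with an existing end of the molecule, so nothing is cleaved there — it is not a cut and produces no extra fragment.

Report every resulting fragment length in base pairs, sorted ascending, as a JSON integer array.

[4,5,5,6,6,6,7,7,7,8,8,8,9,9,9,9,10,11,12,12,14,15,15,18,19,20,20]

Scan for sites:
  KluIV AGCAATGG/0: at [52, 64, 126, 148, 217, 250] ⇒ [52, 64, 126, 148, 217, 250]
  GruIII TGCG/2: at [5, 13, 42, 119, 160, 166, 171, 204] ⇒ [7, 15, 44, 121, 162, 168, 173, 206]
  DwuV GTACT/3: at [21, 32, 80, 88, 138, 191, 197] ⇒ [24, 35, 83, 91, 141, 194, 200]
  MvoV CGTCAGTG/2: at [99, 180, 208, 233, 268] ⇒ [101, 182, 210, 235, 270]

Pooled cuts: [7, 15, 24, 35, 44, 52, 64, 83, 91, 101, 121, 126, 141, 148, 162, 168, 173, 182, 194, 200, 206, 210, 217, 235, 250, 270]

Fragments:
  [0,7): 7 bp
  [7,15): 8 bp
  [15,24): 9 bp
  [24,35): 11 bp
  [35,44): 9 bp
  [44,52): 8 bp
  [52,64): 12 bp
  [64,83): 19 bp
  [83,91): 8 bp
  [91,101): 10 bp
  [101,121): 20 bp
  [121,126): 5 bp
  [126,141): 15 bp
  [141,148): 7 bp
  [148,162): 14 bp
  [162,168): 6 bp
  [168,173): 5 bp
  [173,182): 9 bp
  [182,194): 12 bp
  [194,200): 6 bp
  [200,206): 6 bp
  [206,210): 4 bp
  [210,217): 7 bp
  [217,235): 18 bp
  [235,250): 15 bp
  [250,270): 20 bp
  [270,279): 9 bp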